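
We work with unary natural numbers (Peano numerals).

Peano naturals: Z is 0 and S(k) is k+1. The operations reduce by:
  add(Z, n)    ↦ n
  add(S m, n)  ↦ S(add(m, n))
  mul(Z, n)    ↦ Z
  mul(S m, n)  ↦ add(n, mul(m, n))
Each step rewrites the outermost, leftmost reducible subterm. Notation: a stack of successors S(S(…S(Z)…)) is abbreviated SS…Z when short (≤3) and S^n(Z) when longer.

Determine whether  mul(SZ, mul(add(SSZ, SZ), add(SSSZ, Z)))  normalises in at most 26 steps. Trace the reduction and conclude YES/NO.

Answer: NO — after 26 steps the term is S(S(S(S(S(S(add(add(Z, mul(add(Z, SZ), add(SSSZ, Z))), mul(Z, mul(add(SSZ, SZ), add(SSSZ, Z)))))))))), not yet normal

Reduction:
  start: mul(SZ, mul(add(SSZ, SZ), add(SSSZ, Z)))
  [1] add(mul(add(SSZ, SZ), add(SSSZ, Z)), mul(Z, mul(add(SSZ, SZ), add(SSSZ, Z))))
  [2] add(mul(S(add(SZ, SZ)), add(SSSZ, Z)), mul(Z, mul(add(SSZ, SZ), add(SSSZ, Z))))
  [3] add(add(add(SSSZ, Z), mul(add(SZ, SZ), add(SSSZ, Z))), mul(Z, mul(add(SSZ, SZ), add(SSSZ, Z))))
  [4] add(add(S(add(SSZ, Z)), mul(add(SZ, SZ), add(SSSZ, Z))), mul(Z, mul(add(SSZ, SZ), add(SSSZ, Z))))
  [5] add(S(add(add(SSZ, Z), mul(add(SZ, SZ), add(SSSZ, Z)))), mul(Z, mul(add(SSZ, SZ), add(SSSZ, Z))))
  [6] S(add(add(add(SSZ, Z), mul(add(SZ, SZ), add(SSSZ, Z))), mul(Z, mul(add(SSZ, SZ), add(SSSZ, Z)))))
  [7] S(add(add(S(add(SZ, Z)), mul(add(SZ, SZ), add(SSSZ, Z))), mul(Z, mul(add(SSZ, SZ), add(SSSZ, Z)))))
  [8] S(add(S(add(add(SZ, Z), mul(add(SZ, SZ), add(SSSZ, Z)))), mul(Z, mul(add(SSZ, SZ), add(SSSZ, Z)))))
  [9] S(S(add(add(add(SZ, Z), mul(add(SZ, SZ), add(SSSZ, Z))), mul(Z, mul(add(SSZ, SZ), add(SSSZ, Z))))))
  [10] S(S(add(add(S(add(Z, Z)), mul(add(SZ, SZ), add(SSSZ, Z))), mul(Z, mul(add(SSZ, SZ), add(SSSZ, Z))))))
  [11] S(S(add(S(add(add(Z, Z), mul(add(SZ, SZ), add(SSSZ, Z)))), mul(Z, mul(add(SSZ, SZ), add(SSSZ, Z))))))
  [12] S(S(S(add(add(add(Z, Z), mul(add(SZ, SZ), add(SSSZ, Z))), mul(Z, mul(add(SSZ, SZ), add(SSSZ, Z)))))))
  [13] S(S(S(add(add(Z, mul(add(SZ, SZ), add(SSSZ, Z))), mul(Z, mul(add(SSZ, SZ), add(SSSZ, Z)))))))
  [14] S(S(S(add(mul(add(SZ, SZ), add(SSSZ, Z)), mul(Z, mul(add(SSZ, SZ), add(SSSZ, Z)))))))
  [15] S(S(S(add(mul(S(add(Z, SZ)), add(SSSZ, Z)), mul(Z, mul(add(SSZ, SZ), add(SSSZ, Z)))))))
  [16] S(S(S(add(add(add(SSSZ, Z), mul(add(Z, SZ), add(SSSZ, Z))), mul(Z, mul(add(SSZ, SZ), add(SSSZ, Z)))))))
  [17] S(S(S(add(add(S(add(SSZ, Z)), mul(add(Z, SZ), add(SSSZ, Z))), mul(Z, mul(add(SSZ, SZ), add(SSSZ, Z)))))))
  [18] S(S(S(add(S(add(add(SSZ, Z), mul(add(Z, SZ), add(SSSZ, Z)))), mul(Z, mul(add(SSZ, SZ), add(SSSZ, Z)))))))
  [19] S(S(S(S(add(add(add(SSZ, Z), mul(add(Z, SZ), add(SSSZ, Z))), mul(Z, mul(add(SSZ, SZ), add(SSSZ, Z))))))))
  [20] S(S(S(S(add(add(S(add(SZ, Z)), mul(add(Z, SZ), add(SSSZ, Z))), mul(Z, mul(add(SSZ, SZ), add(SSSZ, Z))))))))
  [21] S(S(S(S(add(S(add(add(SZ, Z), mul(add(Z, SZ), add(SSSZ, Z)))), mul(Z, mul(add(SSZ, SZ), add(SSSZ, Z))))))))
  [22] S(S(S(S(S(add(add(add(SZ, Z), mul(add(Z, SZ), add(SSSZ, Z))), mul(Z, mul(add(SSZ, SZ), add(SSSZ, Z)))))))))
  [23] S(S(S(S(S(add(add(S(add(Z, Z)), mul(add(Z, SZ), add(SSSZ, Z))), mul(Z, mul(add(SSZ, SZ), add(SSSZ, Z)))))))))
  [24] S(S(S(S(S(add(S(add(add(Z, Z), mul(add(Z, SZ), add(SSSZ, Z)))), mul(Z, mul(add(SSZ, SZ), add(SSSZ, Z)))))))))
  [25] S(S(S(S(S(S(add(add(add(Z, Z), mul(add(Z, SZ), add(SSSZ, Z))), mul(Z, mul(add(SSZ, SZ), add(SSSZ, Z))))))))))
  [26] S(S(S(S(S(S(add(add(Z, mul(add(Z, SZ), add(SSSZ, Z))), mul(Z, mul(add(SSZ, SZ), add(SSSZ, Z))))))))))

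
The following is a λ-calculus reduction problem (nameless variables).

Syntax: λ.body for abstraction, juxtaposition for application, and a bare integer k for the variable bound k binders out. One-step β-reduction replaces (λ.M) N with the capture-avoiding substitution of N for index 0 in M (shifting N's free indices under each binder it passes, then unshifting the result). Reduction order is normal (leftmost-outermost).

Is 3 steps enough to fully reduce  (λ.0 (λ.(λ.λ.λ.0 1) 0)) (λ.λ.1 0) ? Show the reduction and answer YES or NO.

Answer: NO — after 3 steps the term is λ.(λ.λ.λ.0 1) 0, not yet normal

Derivation:
  start: (λ.0 (λ.(λ.λ.λ.0 1) 0)) (λ.λ.1 0)
  step 1: (λ.λ.1 0) (λ.(λ.λ.λ.0 1) 0)
  step 2: λ.(λ.(λ.λ.λ.0 1) 0) 0
  step 3: λ.(λ.λ.λ.0 1) 0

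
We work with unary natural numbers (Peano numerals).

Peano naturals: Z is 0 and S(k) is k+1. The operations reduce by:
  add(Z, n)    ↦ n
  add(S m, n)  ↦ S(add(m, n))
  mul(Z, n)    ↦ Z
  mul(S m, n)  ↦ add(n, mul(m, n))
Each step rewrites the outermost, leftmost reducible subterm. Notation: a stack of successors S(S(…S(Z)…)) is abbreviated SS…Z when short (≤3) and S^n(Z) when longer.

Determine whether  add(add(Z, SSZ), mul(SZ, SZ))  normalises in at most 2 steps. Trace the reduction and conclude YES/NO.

Answer: NO — after 2 steps the term is S(add(SZ, mul(SZ, SZ))), not yet normal

Reduction:
  start: add(add(Z, SSZ), mul(SZ, SZ))
  [1] add(SSZ, mul(SZ, SZ))
  [2] S(add(SZ, mul(SZ, SZ)))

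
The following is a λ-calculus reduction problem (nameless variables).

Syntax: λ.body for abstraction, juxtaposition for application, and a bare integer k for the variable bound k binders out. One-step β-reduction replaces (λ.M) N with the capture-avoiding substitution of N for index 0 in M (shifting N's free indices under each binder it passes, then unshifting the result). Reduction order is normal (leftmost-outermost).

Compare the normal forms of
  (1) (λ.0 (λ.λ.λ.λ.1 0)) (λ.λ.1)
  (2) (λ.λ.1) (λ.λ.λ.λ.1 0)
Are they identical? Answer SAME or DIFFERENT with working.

Answer: SAME — A ⇓ λ.λ.λ.λ.λ.1 0, B ⇓ λ.λ.λ.λ.λ.1 0

Reduction:
Term A:
  start: (λ.0 (λ.λ.λ.λ.1 0)) (λ.λ.1)
  step 1: (λ.λ.1) (λ.λ.λ.λ.1 0)
  step 2: λ.λ.λ.λ.λ.1 0

Term B:
  start: (λ.λ.1) (λ.λ.λ.λ.1 0)
  step 1: λ.λ.λ.λ.λ.1 0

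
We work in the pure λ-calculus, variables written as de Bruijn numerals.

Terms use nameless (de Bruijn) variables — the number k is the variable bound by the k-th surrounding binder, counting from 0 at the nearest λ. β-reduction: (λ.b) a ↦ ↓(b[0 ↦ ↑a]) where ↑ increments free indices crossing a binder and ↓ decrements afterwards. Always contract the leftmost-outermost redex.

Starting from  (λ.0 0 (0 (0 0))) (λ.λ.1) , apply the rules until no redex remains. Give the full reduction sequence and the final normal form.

  start: (λ.0 0 (0 (0 0))) (λ.λ.1)
  →1  (λ.λ.1) (λ.λ.1) ((λ.λ.1) ((λ.λ.1) (λ.λ.1)))
  →2  (λ.λ.λ.1) ((λ.λ.1) ((λ.λ.1) (λ.λ.1)))
  →3  λ.λ.1

Answer: normal form = λ.λ.1  (in 3 steps)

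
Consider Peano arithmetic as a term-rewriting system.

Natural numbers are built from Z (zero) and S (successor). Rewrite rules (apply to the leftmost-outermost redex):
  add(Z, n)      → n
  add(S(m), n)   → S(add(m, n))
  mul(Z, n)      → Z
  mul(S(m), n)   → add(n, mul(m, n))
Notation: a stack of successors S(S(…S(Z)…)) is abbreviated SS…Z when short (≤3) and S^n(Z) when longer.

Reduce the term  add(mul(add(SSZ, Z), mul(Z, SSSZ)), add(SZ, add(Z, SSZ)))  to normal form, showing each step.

Answer: normal form = SSSZ  (in 14 steps)

Working:
  start: add(mul(add(SSZ, Z), mul(Z, SSSZ)), add(SZ, add(Z, SSZ)))
  [1] add(mul(S(add(SZ, Z)), mul(Z, SSSZ)), add(SZ, add(Z, SSZ)))
  [2] add(add(mul(Z, SSSZ), mul(add(SZ, Z), mul(Z, SSSZ))), add(SZ, add(Z, SSZ)))
  [3] add(add(Z, mul(add(SZ, Z), mul(Z, SSSZ))), add(SZ, add(Z, SSZ)))
  [4] add(mul(add(SZ, Z), mul(Z, SSSZ)), add(SZ, add(Z, SSZ)))
  [5] add(mul(S(add(Z, Z)), mul(Z, SSSZ)), add(SZ, add(Z, SSZ)))
  [6] add(add(mul(Z, SSSZ), mul(add(Z, Z), mul(Z, SSSZ))), add(SZ, add(Z, SSZ)))
  [7] add(add(Z, mul(add(Z, Z), mul(Z, SSSZ))), add(SZ, add(Z, SSZ)))
  [8] add(mul(add(Z, Z), mul(Z, SSSZ)), add(SZ, add(Z, SSZ)))
  [9] add(mul(Z, mul(Z, SSSZ)), add(SZ, add(Z, SSZ)))
  [10] add(Z, add(SZ, add(Z, SSZ)))
  [11] add(SZ, add(Z, SSZ))
  [12] S(add(Z, add(Z, SSZ)))
  [13] S(add(Z, SSZ))
  [14] SSSZ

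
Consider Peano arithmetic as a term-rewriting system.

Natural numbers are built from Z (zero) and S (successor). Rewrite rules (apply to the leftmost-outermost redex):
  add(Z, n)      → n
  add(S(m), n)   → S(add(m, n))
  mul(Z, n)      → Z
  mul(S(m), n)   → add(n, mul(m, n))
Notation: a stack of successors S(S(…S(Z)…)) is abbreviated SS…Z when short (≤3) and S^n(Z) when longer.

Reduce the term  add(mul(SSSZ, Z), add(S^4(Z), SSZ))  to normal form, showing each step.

  start: add(mul(SSSZ, Z), add(S^4(Z), SSZ))
  step 1: add(add(Z, mul(SSZ, Z)), add(S^4(Z), SSZ))
  step 2: add(mul(SSZ, Z), add(S^4(Z), SSZ))
  step 3: add(add(Z, mul(SZ, Z)), add(S^4(Z), SSZ))
  step 4: add(mul(SZ, Z), add(S^4(Z), SSZ))
  step 5: add(add(Z, mul(Z, Z)), add(S^4(Z), SSZ))
  step 6: add(mul(Z, Z), add(S^4(Z), SSZ))
  step 7: add(Z, add(S^4(Z), SSZ))
  step 8: add(S^4(Z), SSZ)
  step 9: S(add(SSSZ, SSZ))
  step 10: S(S(add(SSZ, SSZ)))
  step 11: S(S(S(add(SZ, SSZ))))
  step 12: S(S(S(S(add(Z, SSZ)))))
  step 13: S^6(Z)

Answer: normal form = S^6(Z)  (in 13 steps)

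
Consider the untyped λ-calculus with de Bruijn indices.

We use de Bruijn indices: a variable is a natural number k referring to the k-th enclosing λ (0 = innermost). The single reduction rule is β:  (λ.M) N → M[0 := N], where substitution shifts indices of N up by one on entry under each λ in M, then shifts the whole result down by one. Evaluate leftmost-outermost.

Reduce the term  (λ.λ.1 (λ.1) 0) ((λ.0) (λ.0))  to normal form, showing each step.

  start: (λ.λ.1 (λ.1) 0) ((λ.0) (λ.0))
  →1  λ.(λ.0) (λ.0) (λ.1) 0
  →2  λ.(λ.0) (λ.1) 0
  →3  λ.(λ.1) 0
  →4  λ.0

Answer: normal form = λ.0  (in 4 steps)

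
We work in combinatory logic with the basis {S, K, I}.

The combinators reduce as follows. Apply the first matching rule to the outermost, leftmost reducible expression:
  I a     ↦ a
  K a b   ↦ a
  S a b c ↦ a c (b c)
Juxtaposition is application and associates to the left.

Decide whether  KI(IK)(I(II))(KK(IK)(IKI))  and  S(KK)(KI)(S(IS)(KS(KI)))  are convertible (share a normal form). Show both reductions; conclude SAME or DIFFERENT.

Term A:
  start: KI(IK)(I(II))(KK(IK)(IKI))
  [1] I(I(II))(KK(IK)(IKI))
  [2] I(II)(KK(IK)(IKI))
  [3] II(KK(IK)(IKI))
  [4] I(KK(IK)(IKI))
  [5] KK(IK)(IKI)
  [6] K(IKI)
  [7] K(KI)

Term B:
  start: S(KK)(KI)(S(IS)(KS(KI)))
  [1] KK(S(IS)(KS(KI)))(KI(S(IS)(KS(KI))))
  [2] K(KI(S(IS)(KS(KI))))
  [3] KI

Answer: DIFFERENT — A ⇓ K(KI), B ⇓ KI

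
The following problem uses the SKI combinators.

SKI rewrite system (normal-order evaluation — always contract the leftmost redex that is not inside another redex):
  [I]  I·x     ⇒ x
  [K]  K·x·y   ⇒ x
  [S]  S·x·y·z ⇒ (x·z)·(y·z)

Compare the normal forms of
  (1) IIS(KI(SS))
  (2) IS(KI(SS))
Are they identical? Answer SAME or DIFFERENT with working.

Term A:
  start: IIS(KI(SS))
  step 1: IS(KI(SS))
  step 2: S(KI(SS))
  step 3: SI

Term B:
  start: IS(KI(SS))
  step 1: S(KI(SS))
  step 2: SI

Answer: SAME — A ⇓ SI, B ⇓ SI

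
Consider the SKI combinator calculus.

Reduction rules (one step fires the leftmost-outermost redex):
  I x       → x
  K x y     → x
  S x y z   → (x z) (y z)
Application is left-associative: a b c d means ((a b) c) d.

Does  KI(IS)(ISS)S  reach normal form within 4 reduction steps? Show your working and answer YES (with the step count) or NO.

  start: KI(IS)(ISS)S
  [1] I(ISS)S
  [2] ISSS
  [3] SSS

Answer: YES — reaches normal form SSS in 3 ≤ 4 steps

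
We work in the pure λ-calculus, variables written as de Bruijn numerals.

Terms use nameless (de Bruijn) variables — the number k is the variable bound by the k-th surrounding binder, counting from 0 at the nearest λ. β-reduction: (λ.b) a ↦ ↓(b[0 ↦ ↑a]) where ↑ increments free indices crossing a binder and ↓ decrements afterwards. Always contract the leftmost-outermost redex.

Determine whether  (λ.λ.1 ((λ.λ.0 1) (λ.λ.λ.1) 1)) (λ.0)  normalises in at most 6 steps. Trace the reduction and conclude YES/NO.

  start: (λ.λ.1 ((λ.λ.0 1) (λ.λ.λ.1) 1)) (λ.0)
  [1] λ.(λ.0) ((λ.λ.0 1) (λ.λ.λ.1) (λ.0))
  [2] λ.(λ.λ.0 1) (λ.λ.λ.1) (λ.0)
  [3] λ.(λ.0 (λ.λ.λ.1)) (λ.0)
  [4] λ.(λ.0) (λ.λ.λ.1)
  [5] λ.λ.λ.λ.1

Answer: YES — reaches normal form λ.λ.λ.λ.1 in 5 ≤ 6 steps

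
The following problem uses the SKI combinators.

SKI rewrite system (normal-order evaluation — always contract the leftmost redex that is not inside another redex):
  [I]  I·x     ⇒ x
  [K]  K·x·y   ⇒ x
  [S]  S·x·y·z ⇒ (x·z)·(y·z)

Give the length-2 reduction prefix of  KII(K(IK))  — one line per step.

  start: KII(K(IK))
  [1] I(K(IK))
  [2] K(IK)

Answer: after 2 steps: K(IK)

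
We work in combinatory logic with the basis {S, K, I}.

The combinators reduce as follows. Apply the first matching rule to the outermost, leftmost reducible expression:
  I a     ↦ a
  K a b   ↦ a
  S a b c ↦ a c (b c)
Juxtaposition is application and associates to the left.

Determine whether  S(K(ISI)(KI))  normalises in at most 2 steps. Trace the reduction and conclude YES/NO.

Answer: YES — reaches normal form S(SI) in 2 ≤ 2 steps

Derivation:
  start: S(K(ISI)(KI))
  →1  S(ISI)
  →2  S(SI)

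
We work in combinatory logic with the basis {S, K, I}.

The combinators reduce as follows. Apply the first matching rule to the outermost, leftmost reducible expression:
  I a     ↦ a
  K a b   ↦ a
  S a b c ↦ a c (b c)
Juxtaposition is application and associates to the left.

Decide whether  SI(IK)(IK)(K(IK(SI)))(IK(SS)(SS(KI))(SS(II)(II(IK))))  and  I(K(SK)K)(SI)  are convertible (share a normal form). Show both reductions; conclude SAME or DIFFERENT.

Answer: DIFFERENT — A ⇓ K, B ⇓ SK(SI)

Working:
Term A:
  start: SI(IK)(IK)(K(IK(SI)))(IK(SS)(SS(KI))(SS(II)(II(IK))))
  [1] I(IK)(IK(IK))(K(IK(SI)))(IK(SS)(SS(KI))(SS(II)(II(IK))))
  [2] IK(IK(IK))(K(IK(SI)))(IK(SS)(SS(KI))(SS(II)(II(IK))))
  [3] K(IK(IK))(K(IK(SI)))(IK(SS)(SS(KI))(SS(II)(II(IK))))
  [4] IK(IK)(IK(SS)(SS(KI))(SS(II)(II(IK))))
  [5] K(IK)(IK(SS)(SS(KI))(SS(II)(II(IK))))
  [6] IK
  [7] K

Term B:
  start: I(K(SK)K)(SI)
  [1] K(SK)K(SI)
  [2] SK(SI)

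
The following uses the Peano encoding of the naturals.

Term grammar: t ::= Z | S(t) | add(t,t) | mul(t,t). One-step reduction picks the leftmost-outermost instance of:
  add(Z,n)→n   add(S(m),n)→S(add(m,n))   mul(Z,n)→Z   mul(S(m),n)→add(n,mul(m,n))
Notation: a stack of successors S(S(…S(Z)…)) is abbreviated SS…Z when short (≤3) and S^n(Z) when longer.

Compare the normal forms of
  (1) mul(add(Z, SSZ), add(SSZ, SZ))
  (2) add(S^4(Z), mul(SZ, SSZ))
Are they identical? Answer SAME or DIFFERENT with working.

Term A:
  start: mul(add(Z, SSZ), add(SSZ, SZ))
  [1] mul(SSZ, add(SSZ, SZ))
  [2] add(add(SSZ, SZ), mul(SZ, add(SSZ, SZ)))
  [3] add(S(add(SZ, SZ)), mul(SZ, add(SSZ, SZ)))
  [4] S(add(add(SZ, SZ), mul(SZ, add(SSZ, SZ))))
  [5] S(add(S(add(Z, SZ)), mul(SZ, add(SSZ, SZ))))
  [6] S(S(add(add(Z, SZ), mul(SZ, add(SSZ, SZ)))))
  [7] S(S(add(SZ, mul(SZ, add(SSZ, SZ)))))
  [8] S(S(S(add(Z, mul(SZ, add(SSZ, SZ))))))
  [9] S(S(S(mul(SZ, add(SSZ, SZ)))))
  [10] S(S(S(add(add(SSZ, SZ), mul(Z, add(SSZ, SZ))))))
  [11] S(S(S(add(S(add(SZ, SZ)), mul(Z, add(SSZ, SZ))))))
  [12] S(S(S(S(add(add(SZ, SZ), mul(Z, add(SSZ, SZ)))))))
  [13] S(S(S(S(add(S(add(Z, SZ)), mul(Z, add(SSZ, SZ)))))))
  [14] S(S(S(S(S(add(add(Z, SZ), mul(Z, add(SSZ, SZ))))))))
  [15] S(S(S(S(S(add(SZ, mul(Z, add(SSZ, SZ))))))))
  [16] S(S(S(S(S(S(add(Z, mul(Z, add(SSZ, SZ)))))))))
  [17] S(S(S(S(S(S(mul(Z, add(SSZ, SZ))))))))
  [18] S^6(Z)

Term B:
  start: add(S^4(Z), mul(SZ, SSZ))
  [1] S(add(SSSZ, mul(SZ, SSZ)))
  [2] S(S(add(SSZ, mul(SZ, SSZ))))
  [3] S(S(S(add(SZ, mul(SZ, SSZ)))))
  [4] S(S(S(S(add(Z, mul(SZ, SSZ))))))
  [5] S(S(S(S(mul(SZ, SSZ)))))
  [6] S(S(S(S(add(SSZ, mul(Z, SSZ))))))
  [7] S(S(S(S(S(add(SZ, mul(Z, SSZ)))))))
  [8] S(S(S(S(S(S(add(Z, mul(Z, SSZ))))))))
  [9] S(S(S(S(S(S(mul(Z, SSZ)))))))
  [10] S^6(Z)

Answer: SAME — A ⇓ S^6(Z), B ⇓ S^6(Z)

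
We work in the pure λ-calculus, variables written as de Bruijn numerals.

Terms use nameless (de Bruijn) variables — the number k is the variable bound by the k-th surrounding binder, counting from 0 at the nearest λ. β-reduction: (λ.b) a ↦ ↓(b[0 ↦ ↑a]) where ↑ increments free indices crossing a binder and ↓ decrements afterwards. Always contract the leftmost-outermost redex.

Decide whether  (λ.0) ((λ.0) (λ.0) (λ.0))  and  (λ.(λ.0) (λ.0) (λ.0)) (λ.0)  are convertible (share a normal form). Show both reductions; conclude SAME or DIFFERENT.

Term A:
  start: (λ.0) ((λ.0) (λ.0) (λ.0))
  step 1: (λ.0) (λ.0) (λ.0)
  step 2: (λ.0) (λ.0)
  step 3: λ.0

Term B:
  start: (λ.(λ.0) (λ.0) (λ.0)) (λ.0)
  step 1: (λ.0) (λ.0) (λ.0)
  step 2: (λ.0) (λ.0)
  step 3: λ.0

Answer: SAME — A ⇓ λ.0, B ⇓ λ.0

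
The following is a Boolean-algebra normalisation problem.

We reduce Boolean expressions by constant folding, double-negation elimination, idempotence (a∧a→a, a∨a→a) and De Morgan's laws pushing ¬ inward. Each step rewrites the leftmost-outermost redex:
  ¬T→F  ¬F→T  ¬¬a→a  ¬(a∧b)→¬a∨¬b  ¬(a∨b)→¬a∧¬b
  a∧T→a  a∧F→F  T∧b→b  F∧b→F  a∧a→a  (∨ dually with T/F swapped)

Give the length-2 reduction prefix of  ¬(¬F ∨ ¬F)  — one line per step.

  start: ¬(¬F ∨ ¬F)
  [1] ¬¬F ∧ ¬¬F
  [2] ¬¬F

Answer: after 2 steps: ¬¬F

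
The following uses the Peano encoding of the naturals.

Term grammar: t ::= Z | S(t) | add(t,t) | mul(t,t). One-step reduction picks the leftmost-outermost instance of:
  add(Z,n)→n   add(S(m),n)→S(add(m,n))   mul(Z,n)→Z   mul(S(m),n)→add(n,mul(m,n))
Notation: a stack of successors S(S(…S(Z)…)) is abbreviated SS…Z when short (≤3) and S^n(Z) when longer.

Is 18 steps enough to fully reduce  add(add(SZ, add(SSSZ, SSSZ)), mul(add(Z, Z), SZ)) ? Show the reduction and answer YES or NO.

  start: add(add(SZ, add(SSSZ, SSSZ)), mul(add(Z, Z), SZ))
  →1  add(S(add(Z, add(SSSZ, SSSZ))), mul(add(Z, Z), SZ))
  →2  S(add(add(Z, add(SSSZ, SSSZ)), mul(add(Z, Z), SZ)))
  →3  S(add(add(SSSZ, SSSZ), mul(add(Z, Z), SZ)))
  →4  S(add(S(add(SSZ, SSSZ)), mul(add(Z, Z), SZ)))
  →5  S(S(add(add(SSZ, SSSZ), mul(add(Z, Z), SZ))))
  →6  S(S(add(S(add(SZ, SSSZ)), mul(add(Z, Z), SZ))))
  →7  S(S(S(add(add(SZ, SSSZ), mul(add(Z, Z), SZ)))))
  →8  S(S(S(add(S(add(Z, SSSZ)), mul(add(Z, Z), SZ)))))
  →9  S(S(S(S(add(add(Z, SSSZ), mul(add(Z, Z), SZ))))))
  →10  S(S(S(S(add(SSSZ, mul(add(Z, Z), SZ))))))
  →11  S(S(S(S(S(add(SSZ, mul(add(Z, Z), SZ)))))))
  →12  S(S(S(S(S(S(add(SZ, mul(add(Z, Z), SZ))))))))
  →13  S(S(S(S(S(S(S(add(Z, mul(add(Z, Z), SZ)))))))))
  →14  S(S(S(S(S(S(S(mul(add(Z, Z), SZ))))))))
  →15  S(S(S(S(S(S(S(mul(Z, SZ))))))))
  →16  S^7(Z)

Answer: YES — reaches normal form S^7(Z) in 16 ≤ 18 steps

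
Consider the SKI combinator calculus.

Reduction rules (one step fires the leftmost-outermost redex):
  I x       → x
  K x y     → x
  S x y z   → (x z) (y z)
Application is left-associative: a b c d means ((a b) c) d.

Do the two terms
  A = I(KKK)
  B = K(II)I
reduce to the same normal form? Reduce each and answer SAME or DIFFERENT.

Answer: DIFFERENT — A ⇓ K, B ⇓ I

Reduction:
Term A:
  start: I(KKK)
  [1] KKK
  [2] K

Term B:
  start: K(II)I
  [1] II
  [2] I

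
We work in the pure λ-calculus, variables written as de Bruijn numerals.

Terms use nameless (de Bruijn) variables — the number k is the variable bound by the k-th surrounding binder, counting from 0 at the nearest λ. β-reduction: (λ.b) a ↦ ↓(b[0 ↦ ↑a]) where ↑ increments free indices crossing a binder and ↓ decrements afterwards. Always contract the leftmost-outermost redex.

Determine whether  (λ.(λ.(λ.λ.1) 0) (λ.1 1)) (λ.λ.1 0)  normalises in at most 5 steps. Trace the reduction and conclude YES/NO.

Answer: YES — reaches normal form λ.λ.λ.λ.1 0 in 5 ≤ 5 steps

Working:
  start: (λ.(λ.(λ.λ.1) 0) (λ.1 1)) (λ.λ.1 0)
  [1] (λ.(λ.λ.1) 0) (λ.(λ.λ.1 0) (λ.λ.1 0))
  [2] (λ.λ.1) (λ.(λ.λ.1 0) (λ.λ.1 0))
  [3] λ.λ.(λ.λ.1 0) (λ.λ.1 0)
  [4] λ.λ.λ.(λ.λ.1 0) 0
  [5] λ.λ.λ.λ.1 0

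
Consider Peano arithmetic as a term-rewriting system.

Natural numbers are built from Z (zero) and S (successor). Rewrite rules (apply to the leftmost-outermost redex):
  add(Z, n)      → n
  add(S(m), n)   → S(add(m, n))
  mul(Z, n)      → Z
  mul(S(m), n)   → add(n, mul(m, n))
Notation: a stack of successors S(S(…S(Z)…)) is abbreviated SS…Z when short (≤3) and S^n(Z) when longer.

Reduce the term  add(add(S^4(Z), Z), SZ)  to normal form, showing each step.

  start: add(add(S^4(Z), Z), SZ)
  →1  add(S(add(SSSZ, Z)), SZ)
  →2  S(add(add(SSSZ, Z), SZ))
  →3  S(add(S(add(SSZ, Z)), SZ))
  →4  S(S(add(add(SSZ, Z), SZ)))
  →5  S(S(add(S(add(SZ, Z)), SZ)))
  →6  S(S(S(add(add(SZ, Z), SZ))))
  →7  S(S(S(add(S(add(Z, Z)), SZ))))
  →8  S(S(S(S(add(add(Z, Z), SZ)))))
  →9  S(S(S(S(add(Z, SZ)))))
  →10  S^5(Z)

Answer: normal form = S^5(Z)  (in 10 steps)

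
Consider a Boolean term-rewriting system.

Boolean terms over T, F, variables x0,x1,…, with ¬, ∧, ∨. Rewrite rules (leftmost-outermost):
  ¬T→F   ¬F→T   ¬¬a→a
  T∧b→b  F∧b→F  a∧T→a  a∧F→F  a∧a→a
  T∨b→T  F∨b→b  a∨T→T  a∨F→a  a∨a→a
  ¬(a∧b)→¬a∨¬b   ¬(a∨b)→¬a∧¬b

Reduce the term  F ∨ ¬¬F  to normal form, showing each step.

  start: F ∨ ¬¬F
  →1  ¬¬F
  →2  F

Answer: normal form = F  (in 2 steps)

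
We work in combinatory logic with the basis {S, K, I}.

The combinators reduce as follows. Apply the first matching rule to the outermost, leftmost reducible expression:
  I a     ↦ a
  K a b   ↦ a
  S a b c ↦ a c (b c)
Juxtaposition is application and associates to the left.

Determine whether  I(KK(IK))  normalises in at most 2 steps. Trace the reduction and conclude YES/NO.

  start: I(KK(IK))
  [1] KK(IK)
  [2] K

Answer: YES — reaches normal form K in 2 ≤ 2 steps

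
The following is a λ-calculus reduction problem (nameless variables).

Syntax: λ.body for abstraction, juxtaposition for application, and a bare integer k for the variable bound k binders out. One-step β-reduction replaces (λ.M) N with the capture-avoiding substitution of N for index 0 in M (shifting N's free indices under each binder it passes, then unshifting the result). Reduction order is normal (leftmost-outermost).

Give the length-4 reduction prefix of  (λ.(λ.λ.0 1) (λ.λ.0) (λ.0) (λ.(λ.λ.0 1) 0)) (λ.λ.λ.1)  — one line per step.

  start: (λ.(λ.λ.0 1) (λ.λ.0) (λ.0) (λ.(λ.λ.0 1) 0)) (λ.λ.λ.1)
  step 1: (λ.λ.0 1) (λ.λ.0) (λ.0) (λ.(λ.λ.0 1) 0)
  step 2: (λ.0 (λ.λ.0)) (λ.0) (λ.(λ.λ.0 1) 0)
  step 3: (λ.0) (λ.λ.0) (λ.(λ.λ.0 1) 0)
  step 4: (λ.λ.0) (λ.(λ.λ.0 1) 0)

Answer: after 4 steps: (λ.λ.0) (λ.(λ.λ.0 1) 0)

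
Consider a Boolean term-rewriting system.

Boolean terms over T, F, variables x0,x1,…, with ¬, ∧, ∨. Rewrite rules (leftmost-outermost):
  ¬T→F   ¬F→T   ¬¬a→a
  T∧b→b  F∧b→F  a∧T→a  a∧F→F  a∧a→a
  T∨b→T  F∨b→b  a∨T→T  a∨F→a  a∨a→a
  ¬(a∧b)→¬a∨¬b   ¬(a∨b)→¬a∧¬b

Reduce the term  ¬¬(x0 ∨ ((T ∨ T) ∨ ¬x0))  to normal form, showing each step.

Answer: normal form = T  (in 4 steps)

Working:
  start: ¬¬(x0 ∨ ((T ∨ T) ∨ ¬x0))
  step 1: x0 ∨ ((T ∨ T) ∨ ¬x0)
  step 2: x0 ∨ (T ∨ ¬x0)
  step 3: x0 ∨ T
  step 4: T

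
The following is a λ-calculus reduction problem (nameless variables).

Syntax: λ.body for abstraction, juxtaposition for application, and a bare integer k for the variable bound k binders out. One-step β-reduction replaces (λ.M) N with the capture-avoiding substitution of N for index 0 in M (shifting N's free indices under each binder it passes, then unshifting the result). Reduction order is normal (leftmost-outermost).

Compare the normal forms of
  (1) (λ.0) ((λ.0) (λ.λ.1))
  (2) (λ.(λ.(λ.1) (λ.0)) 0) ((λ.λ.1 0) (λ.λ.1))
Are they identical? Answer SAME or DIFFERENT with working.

Term A:
  start: (λ.0) ((λ.0) (λ.λ.1))
  →1  (λ.0) (λ.λ.1)
  →2  λ.λ.1

Term B:
  start: (λ.(λ.(λ.1) (λ.0)) 0) ((λ.λ.1 0) (λ.λ.1))
  →1  (λ.(λ.1) (λ.0)) ((λ.λ.1 0) (λ.λ.1))
  →2  (λ.(λ.λ.1 0) (λ.λ.1)) (λ.0)
  →3  (λ.λ.1 0) (λ.λ.1)
  →4  λ.(λ.λ.1) 0
  →5  λ.λ.1

Answer: SAME — A ⇓ λ.λ.1, B ⇓ λ.λ.1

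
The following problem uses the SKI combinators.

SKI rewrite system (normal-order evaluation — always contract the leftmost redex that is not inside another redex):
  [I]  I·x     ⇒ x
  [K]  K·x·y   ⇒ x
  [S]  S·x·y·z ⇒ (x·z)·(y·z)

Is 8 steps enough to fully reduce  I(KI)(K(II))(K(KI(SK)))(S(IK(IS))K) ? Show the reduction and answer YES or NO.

Answer: YES — reaches normal form I in 5 ≤ 8 steps

Derivation:
  start: I(KI)(K(II))(K(KI(SK)))(S(IK(IS))K)
  step 1: KI(K(II))(K(KI(SK)))(S(IK(IS))K)
  step 2: I(K(KI(SK)))(S(IK(IS))K)
  step 3: K(KI(SK))(S(IK(IS))K)
  step 4: KI(SK)
  step 5: I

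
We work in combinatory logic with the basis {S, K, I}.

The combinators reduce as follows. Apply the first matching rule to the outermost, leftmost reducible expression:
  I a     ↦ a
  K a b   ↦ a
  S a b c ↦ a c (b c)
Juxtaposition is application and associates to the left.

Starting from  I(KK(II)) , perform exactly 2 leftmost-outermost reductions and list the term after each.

Answer: after 2 steps: K

Reduction:
  start: I(KK(II))
  [1] KK(II)
  [2] K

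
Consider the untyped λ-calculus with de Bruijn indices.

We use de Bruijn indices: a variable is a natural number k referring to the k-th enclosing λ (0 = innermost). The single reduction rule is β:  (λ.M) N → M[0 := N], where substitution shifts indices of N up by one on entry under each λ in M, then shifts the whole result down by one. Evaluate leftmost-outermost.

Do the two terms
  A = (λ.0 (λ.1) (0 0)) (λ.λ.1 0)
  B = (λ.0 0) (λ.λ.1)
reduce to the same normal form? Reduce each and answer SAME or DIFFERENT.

Answer: DIFFERENT — A ⇓ λ.λ.1 0, B ⇓ λ.λ.λ.1

Reduction:
Term A:
  start: (λ.0 (λ.1) (0 0)) (λ.λ.1 0)
  step 1: (λ.λ.1 0) (λ.λ.λ.1 0) ((λ.λ.1 0) (λ.λ.1 0))
  step 2: (λ.(λ.λ.λ.1 0) 0) ((λ.λ.1 0) (λ.λ.1 0))
  step 3: (λ.λ.λ.1 0) ((λ.λ.1 0) (λ.λ.1 0))
  step 4: λ.λ.1 0

Term B:
  start: (λ.0 0) (λ.λ.1)
  step 1: (λ.λ.1) (λ.λ.1)
  step 2: λ.λ.λ.1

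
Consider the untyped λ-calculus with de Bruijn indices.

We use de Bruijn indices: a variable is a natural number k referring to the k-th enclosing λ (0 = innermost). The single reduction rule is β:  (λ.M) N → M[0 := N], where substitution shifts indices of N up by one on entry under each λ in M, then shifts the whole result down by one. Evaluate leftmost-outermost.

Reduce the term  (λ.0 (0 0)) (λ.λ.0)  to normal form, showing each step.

  start: (λ.0 (0 0)) (λ.λ.0)
  →1  (λ.λ.0) ((λ.λ.0) (λ.λ.0))
  →2  λ.0

Answer: normal form = λ.0  (in 2 steps)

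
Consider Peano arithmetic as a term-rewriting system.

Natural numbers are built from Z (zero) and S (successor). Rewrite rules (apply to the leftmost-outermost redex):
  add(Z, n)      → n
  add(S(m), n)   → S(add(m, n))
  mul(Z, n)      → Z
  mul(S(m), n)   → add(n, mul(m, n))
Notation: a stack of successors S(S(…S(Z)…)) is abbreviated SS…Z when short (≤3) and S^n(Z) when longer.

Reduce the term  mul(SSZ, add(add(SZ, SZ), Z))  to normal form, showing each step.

  start: mul(SSZ, add(add(SZ, SZ), Z))
  step 1: add(add(add(SZ, SZ), Z), mul(SZ, add(add(SZ, SZ), Z)))
  step 2: add(add(S(add(Z, SZ)), Z), mul(SZ, add(add(SZ, SZ), Z)))
  step 3: add(S(add(add(Z, SZ), Z)), mul(SZ, add(add(SZ, SZ), Z)))
  step 4: S(add(add(add(Z, SZ), Z), mul(SZ, add(add(SZ, SZ), Z))))
  step 5: S(add(add(SZ, Z), mul(SZ, add(add(SZ, SZ), Z))))
  step 6: S(add(S(add(Z, Z)), mul(SZ, add(add(SZ, SZ), Z))))
  step 7: S(S(add(add(Z, Z), mul(SZ, add(add(SZ, SZ), Z)))))
  step 8: S(S(add(Z, mul(SZ, add(add(SZ, SZ), Z)))))
  step 9: S(S(mul(SZ, add(add(SZ, SZ), Z))))
  step 10: S(S(add(add(add(SZ, SZ), Z), mul(Z, add(add(SZ, SZ), Z)))))
  step 11: S(S(add(add(S(add(Z, SZ)), Z), mul(Z, add(add(SZ, SZ), Z)))))
  step 12: S(S(add(S(add(add(Z, SZ), Z)), mul(Z, add(add(SZ, SZ), Z)))))
  step 13: S(S(S(add(add(add(Z, SZ), Z), mul(Z, add(add(SZ, SZ), Z))))))
  step 14: S(S(S(add(add(SZ, Z), mul(Z, add(add(SZ, SZ), Z))))))
  step 15: S(S(S(add(S(add(Z, Z)), mul(Z, add(add(SZ, SZ), Z))))))
  step 16: S(S(S(S(add(add(Z, Z), mul(Z, add(add(SZ, SZ), Z)))))))
  step 17: S(S(S(S(add(Z, mul(Z, add(add(SZ, SZ), Z)))))))
  step 18: S(S(S(S(mul(Z, add(add(SZ, SZ), Z))))))
  step 19: S^4(Z)

Answer: normal form = S^4(Z)  (in 19 steps)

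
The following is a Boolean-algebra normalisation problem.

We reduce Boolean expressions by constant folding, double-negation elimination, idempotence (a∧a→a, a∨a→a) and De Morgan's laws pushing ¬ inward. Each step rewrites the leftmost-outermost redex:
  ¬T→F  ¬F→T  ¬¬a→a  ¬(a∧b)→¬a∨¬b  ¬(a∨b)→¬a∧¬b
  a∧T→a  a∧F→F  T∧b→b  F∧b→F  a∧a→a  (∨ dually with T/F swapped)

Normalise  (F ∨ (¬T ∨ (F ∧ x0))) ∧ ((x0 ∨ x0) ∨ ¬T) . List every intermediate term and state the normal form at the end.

Answer: normal form = F  (in 5 steps)

Reduction:
  start: (F ∨ (¬T ∨ (F ∧ x0))) ∧ ((x0 ∨ x0) ∨ ¬T)
  →1  (¬T ∨ (F ∧ x0)) ∧ ((x0 ∨ x0) ∨ ¬T)
  →2  (F ∨ (F ∧ x0)) ∧ ((x0 ∨ x0) ∨ ¬T)
  →3  (F ∧ x0) ∧ ((x0 ∨ x0) ∨ ¬T)
  →4  F ∧ ((x0 ∨ x0) ∨ ¬T)
  →5  F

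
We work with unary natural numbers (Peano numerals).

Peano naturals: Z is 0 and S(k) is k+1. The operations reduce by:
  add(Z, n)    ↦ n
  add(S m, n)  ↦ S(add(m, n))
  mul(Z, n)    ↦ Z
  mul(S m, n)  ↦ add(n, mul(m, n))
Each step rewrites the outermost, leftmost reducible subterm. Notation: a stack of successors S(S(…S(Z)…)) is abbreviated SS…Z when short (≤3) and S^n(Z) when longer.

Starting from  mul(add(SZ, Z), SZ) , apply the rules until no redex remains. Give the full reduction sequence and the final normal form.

  start: mul(add(SZ, Z), SZ)
  →1  mul(S(add(Z, Z)), SZ)
  →2  add(SZ, mul(add(Z, Z), SZ))
  →3  S(add(Z, mul(add(Z, Z), SZ)))
  →4  S(mul(add(Z, Z), SZ))
  →5  S(mul(Z, SZ))
  →6  SZ

Answer: normal form = SZ  (in 6 steps)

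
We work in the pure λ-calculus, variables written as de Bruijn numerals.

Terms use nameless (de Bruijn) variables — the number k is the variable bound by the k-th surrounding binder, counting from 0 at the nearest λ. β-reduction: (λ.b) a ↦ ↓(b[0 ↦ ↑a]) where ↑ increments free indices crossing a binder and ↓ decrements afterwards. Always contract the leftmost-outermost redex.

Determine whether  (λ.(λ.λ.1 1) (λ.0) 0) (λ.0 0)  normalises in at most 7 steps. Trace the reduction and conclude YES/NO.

Answer: YES — reaches normal form λ.0 in 4 ≤ 7 steps

Working:
  start: (λ.(λ.λ.1 1) (λ.0) 0) (λ.0 0)
  →1  (λ.λ.1 1) (λ.0) (λ.0 0)
  →2  (λ.(λ.0) (λ.0)) (λ.0 0)
  →3  (λ.0) (λ.0)
  →4  λ.0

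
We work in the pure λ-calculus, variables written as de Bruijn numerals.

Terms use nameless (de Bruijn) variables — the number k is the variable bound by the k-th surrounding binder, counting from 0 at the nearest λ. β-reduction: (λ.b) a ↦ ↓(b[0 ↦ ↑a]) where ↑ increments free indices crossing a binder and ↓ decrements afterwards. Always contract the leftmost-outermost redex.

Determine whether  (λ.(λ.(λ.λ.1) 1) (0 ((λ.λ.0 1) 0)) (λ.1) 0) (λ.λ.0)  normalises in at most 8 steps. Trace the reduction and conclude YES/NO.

Answer: YES — reaches normal form λ.0 in 5 ≤ 8 steps

Derivation:
  start: (λ.(λ.(λ.λ.1) 1) (0 ((λ.λ.0 1) 0)) (λ.1) 0) (λ.λ.0)
  [1] (λ.(λ.λ.1) (λ.λ.0)) ((λ.λ.0) ((λ.λ.0 1) (λ.λ.0))) (λ.λ.λ.0) (λ.λ.0)
  [2] (λ.λ.1) (λ.λ.0) (λ.λ.λ.0) (λ.λ.0)
  [3] (λ.λ.λ.0) (λ.λ.λ.0) (λ.λ.0)
  [4] (λ.λ.0) (λ.λ.0)
  [5] λ.0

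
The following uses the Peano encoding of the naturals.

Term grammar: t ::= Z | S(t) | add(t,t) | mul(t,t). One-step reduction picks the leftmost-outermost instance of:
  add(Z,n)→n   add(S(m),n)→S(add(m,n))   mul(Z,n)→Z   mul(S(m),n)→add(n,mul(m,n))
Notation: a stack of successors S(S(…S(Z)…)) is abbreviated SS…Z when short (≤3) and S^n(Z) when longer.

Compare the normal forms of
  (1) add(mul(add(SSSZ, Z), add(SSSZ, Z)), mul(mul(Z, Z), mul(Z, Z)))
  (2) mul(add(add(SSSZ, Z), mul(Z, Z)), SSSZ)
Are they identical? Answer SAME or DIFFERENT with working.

Answer: SAME — A ⇓ S^9(Z), B ⇓ S^9(Z)

Derivation:
Term A:
  start: add(mul(add(SSSZ, Z), add(SSSZ, Z)), mul(mul(Z, Z), mul(Z, Z)))
  step 1: add(mul(S(add(SSZ, Z)), add(SSSZ, Z)), mul(mul(Z, Z), mul(Z, Z)))
  step 2: add(add(add(SSSZ, Z), mul(add(SSZ, Z), add(SSSZ, Z))), mul(mul(Z, Z), mul(Z, Z)))
  step 3: add(add(S(add(SSZ, Z)), mul(add(SSZ, Z), add(SSSZ, Z))), mul(mul(Z, Z), mul(Z, Z)))
  step 4: add(S(add(add(SSZ, Z), mul(add(SSZ, Z), add(SSSZ, Z)))), mul(mul(Z, Z), mul(Z, Z)))
  step 5: S(add(add(add(SSZ, Z), mul(add(SSZ, Z), add(SSSZ, Z))), mul(mul(Z, Z), mul(Z, Z))))
  step 6: S(add(add(S(add(SZ, Z)), mul(add(SSZ, Z), add(SSSZ, Z))), mul(mul(Z, Z), mul(Z, Z))))
  step 7: S(add(S(add(add(SZ, Z), mul(add(SSZ, Z), add(SSSZ, Z)))), mul(mul(Z, Z), mul(Z, Z))))
  step 8: S(S(add(add(add(SZ, Z), mul(add(SSZ, Z), add(SSSZ, Z))), mul(mul(Z, Z), mul(Z, Z)))))
  step 9: S(S(add(add(S(add(Z, Z)), mul(add(SSZ, Z), add(SSSZ, Z))), mul(mul(Z, Z), mul(Z, Z)))))
  step 10: S(S(add(S(add(add(Z, Z), mul(add(SSZ, Z), add(SSSZ, Z)))), mul(mul(Z, Z), mul(Z, Z)))))
  step 11: S(S(S(add(add(add(Z, Z), mul(add(SSZ, Z), add(SSSZ, Z))), mul(mul(Z, Z), mul(Z, Z))))))
  step 12: S(S(S(add(add(Z, mul(add(SSZ, Z), add(SSSZ, Z))), mul(mul(Z, Z), mul(Z, Z))))))
  step 13: S(S(S(add(mul(add(SSZ, Z), add(SSSZ, Z)), mul(mul(Z, Z), mul(Z, Z))))))
  step 14: S(S(S(add(mul(S(add(SZ, Z)), add(SSSZ, Z)), mul(mul(Z, Z), mul(Z, Z))))))
  step 15: S(S(S(add(add(add(SSSZ, Z), mul(add(SZ, Z), add(SSSZ, Z))), mul(mul(Z, Z), mul(Z, Z))))))
  step 16: S(S(S(add(add(S(add(SSZ, Z)), mul(add(SZ, Z), add(SSSZ, Z))), mul(mul(Z, Z), mul(Z, Z))))))
  step 17: S(S(S(add(S(add(add(SSZ, Z), mul(add(SZ, Z), add(SSSZ, Z)))), mul(mul(Z, Z), mul(Z, Z))))))
  step 18: S(S(S(S(add(add(add(SSZ, Z), mul(add(SZ, Z), add(SSSZ, Z))), mul(mul(Z, Z), mul(Z, Z)))))))
  step 19: S(S(S(S(add(add(S(add(SZ, Z)), mul(add(SZ, Z), add(SSSZ, Z))), mul(mul(Z, Z), mul(Z, Z)))))))
  step 20: S(S(S(S(add(S(add(add(SZ, Z), mul(add(SZ, Z), add(SSSZ, Z)))), mul(mul(Z, Z), mul(Z, Z)))))))
  step 21: S(S(S(S(S(add(add(add(SZ, Z), mul(add(SZ, Z), add(SSSZ, Z))), mul(mul(Z, Z), mul(Z, Z))))))))
  step 22: S(S(S(S(S(add(add(S(add(Z, Z)), mul(add(SZ, Z), add(SSSZ, Z))), mul(mul(Z, Z), mul(Z, Z))))))))
  step 23: S(S(S(S(S(add(S(add(add(Z, Z), mul(add(SZ, Z), add(SSSZ, Z)))), mul(mul(Z, Z), mul(Z, Z))))))))
  step 24: S(S(S(S(S(S(add(add(add(Z, Z), mul(add(SZ, Z), add(SSSZ, Z))), mul(mul(Z, Z), mul(Z, Z)))))))))
  step 25: S(S(S(S(S(S(add(add(Z, mul(add(SZ, Z), add(SSSZ, Z))), mul(mul(Z, Z), mul(Z, Z)))))))))
  step 26: S(S(S(S(S(S(add(mul(add(SZ, Z), add(SSSZ, Z)), mul(mul(Z, Z), mul(Z, Z)))))))))
  step 27: S(S(S(S(S(S(add(mul(S(add(Z, Z)), add(SSSZ, Z)), mul(mul(Z, Z), mul(Z, Z)))))))))
  step 28: S(S(S(S(S(S(add(add(add(SSSZ, Z), mul(add(Z, Z), add(SSSZ, Z))), mul(mul(Z, Z), mul(Z, Z)))))))))
  step 29: S(S(S(S(S(S(add(add(S(add(SSZ, Z)), mul(add(Z, Z), add(SSSZ, Z))), mul(mul(Z, Z), mul(Z, Z)))))))))
  step 30: S(S(S(S(S(S(add(S(add(add(SSZ, Z), mul(add(Z, Z), add(SSSZ, Z)))), mul(mul(Z, Z), mul(Z, Z)))))))))
  step 31: S(S(S(S(S(S(S(add(add(add(SSZ, Z), mul(add(Z, Z), add(SSSZ, Z))), mul(mul(Z, Z), mul(Z, Z))))))))))
  step 32: S(S(S(S(S(S(S(add(add(S(add(SZ, Z)), mul(add(Z, Z), add(SSSZ, Z))), mul(mul(Z, Z), mul(Z, Z))))))))))
  step 33: S(S(S(S(S(S(S(add(S(add(add(SZ, Z), mul(add(Z, Z), add(SSSZ, Z)))), mul(mul(Z, Z), mul(Z, Z))))))))))
  step 34: S(S(S(S(S(S(S(S(add(add(add(SZ, Z), mul(add(Z, Z), add(SSSZ, Z))), mul(mul(Z, Z), mul(Z, Z)))))))))))
  step 35: S(S(S(S(S(S(S(S(add(add(S(add(Z, Z)), mul(add(Z, Z), add(SSSZ, Z))), mul(mul(Z, Z), mul(Z, Z)))))))))))
  step 36: S(S(S(S(S(S(S(S(add(S(add(add(Z, Z), mul(add(Z, Z), add(SSSZ, Z)))), mul(mul(Z, Z), mul(Z, Z)))))))))))
  step 37: S(S(S(S(S(S(S(S(S(add(add(add(Z, Z), mul(add(Z, Z), add(SSSZ, Z))), mul(mul(Z, Z), mul(Z, Z))))))))))))
  step 38: S(S(S(S(S(S(S(S(S(add(add(Z, mul(add(Z, Z), add(SSSZ, Z))), mul(mul(Z, Z), mul(Z, Z))))))))))))
  step 39: S(S(S(S(S(S(S(S(S(add(mul(add(Z, Z), add(SSSZ, Z)), mul(mul(Z, Z), mul(Z, Z))))))))))))
  step 40: S(S(S(S(S(S(S(S(S(add(mul(Z, add(SSSZ, Z)), mul(mul(Z, Z), mul(Z, Z))))))))))))
  step 41: S(S(S(S(S(S(S(S(S(add(Z, mul(mul(Z, Z), mul(Z, Z))))))))))))
  step 42: S(S(S(S(S(S(S(S(S(mul(mul(Z, Z), mul(Z, Z)))))))))))
  step 43: S(S(S(S(S(S(S(S(S(mul(Z, mul(Z, Z)))))))))))
  step 44: S^9(Z)

Term B:
  start: mul(add(add(SSSZ, Z), mul(Z, Z)), SSSZ)
  step 1: mul(add(S(add(SSZ, Z)), mul(Z, Z)), SSSZ)
  step 2: mul(S(add(add(SSZ, Z), mul(Z, Z))), SSSZ)
  step 3: add(SSSZ, mul(add(add(SSZ, Z), mul(Z, Z)), SSSZ))
  step 4: S(add(SSZ, mul(add(add(SSZ, Z), mul(Z, Z)), SSSZ)))
  step 5: S(S(add(SZ, mul(add(add(SSZ, Z), mul(Z, Z)), SSSZ))))
  step 6: S(S(S(add(Z, mul(add(add(SSZ, Z), mul(Z, Z)), SSSZ)))))
  step 7: S(S(S(mul(add(add(SSZ, Z), mul(Z, Z)), SSSZ))))
  step 8: S(S(S(mul(add(S(add(SZ, Z)), mul(Z, Z)), SSSZ))))
  step 9: S(S(S(mul(S(add(add(SZ, Z), mul(Z, Z))), SSSZ))))
  step 10: S(S(S(add(SSSZ, mul(add(add(SZ, Z), mul(Z, Z)), SSSZ)))))
  step 11: S(S(S(S(add(SSZ, mul(add(add(SZ, Z), mul(Z, Z)), SSSZ))))))
  step 12: S(S(S(S(S(add(SZ, mul(add(add(SZ, Z), mul(Z, Z)), SSSZ)))))))
  step 13: S(S(S(S(S(S(add(Z, mul(add(add(SZ, Z), mul(Z, Z)), SSSZ))))))))
  step 14: S(S(S(S(S(S(mul(add(add(SZ, Z), mul(Z, Z)), SSSZ)))))))
  step 15: S(S(S(S(S(S(mul(add(S(add(Z, Z)), mul(Z, Z)), SSSZ)))))))
  step 16: S(S(S(S(S(S(mul(S(add(add(Z, Z), mul(Z, Z))), SSSZ)))))))
  step 17: S(S(S(S(S(S(add(SSSZ, mul(add(add(Z, Z), mul(Z, Z)), SSSZ))))))))
  step 18: S(S(S(S(S(S(S(add(SSZ, mul(add(add(Z, Z), mul(Z, Z)), SSSZ)))))))))
  step 19: S(S(S(S(S(S(S(S(add(SZ, mul(add(add(Z, Z), mul(Z, Z)), SSSZ))))))))))
  step 20: S(S(S(S(S(S(S(S(S(add(Z, mul(add(add(Z, Z), mul(Z, Z)), SSSZ)))))))))))
  step 21: S(S(S(S(S(S(S(S(S(mul(add(add(Z, Z), mul(Z, Z)), SSSZ))))))))))
  step 22: S(S(S(S(S(S(S(S(S(mul(add(Z, mul(Z, Z)), SSSZ))))))))))
  step 23: S(S(S(S(S(S(S(S(S(mul(mul(Z, Z), SSSZ))))))))))
  step 24: S(S(S(S(S(S(S(S(S(mul(Z, SSSZ))))))))))
  step 25: S^9(Z)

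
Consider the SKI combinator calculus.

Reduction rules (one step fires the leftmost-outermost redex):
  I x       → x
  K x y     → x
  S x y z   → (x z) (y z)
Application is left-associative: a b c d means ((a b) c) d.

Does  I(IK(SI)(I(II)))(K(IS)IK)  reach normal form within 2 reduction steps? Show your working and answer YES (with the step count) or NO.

Answer: NO — after 2 steps the term is K(SI)(I(II))(K(IS)IK), not yet normal

Working:
  start: I(IK(SI)(I(II)))(K(IS)IK)
  →1  IK(SI)(I(II))(K(IS)IK)
  →2  K(SI)(I(II))(K(IS)IK)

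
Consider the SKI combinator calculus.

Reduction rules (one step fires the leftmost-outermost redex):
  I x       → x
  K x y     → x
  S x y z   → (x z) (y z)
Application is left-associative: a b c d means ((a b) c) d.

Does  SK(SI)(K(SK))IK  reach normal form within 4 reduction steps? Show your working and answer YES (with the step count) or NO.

  start: SK(SI)(K(SK))IK
  [1] K(K(SK))(SI(K(SK)))IK
  [2] K(SK)IK
  [3] SKK

Answer: YES — reaches normal form SKK in 3 ≤ 4 steps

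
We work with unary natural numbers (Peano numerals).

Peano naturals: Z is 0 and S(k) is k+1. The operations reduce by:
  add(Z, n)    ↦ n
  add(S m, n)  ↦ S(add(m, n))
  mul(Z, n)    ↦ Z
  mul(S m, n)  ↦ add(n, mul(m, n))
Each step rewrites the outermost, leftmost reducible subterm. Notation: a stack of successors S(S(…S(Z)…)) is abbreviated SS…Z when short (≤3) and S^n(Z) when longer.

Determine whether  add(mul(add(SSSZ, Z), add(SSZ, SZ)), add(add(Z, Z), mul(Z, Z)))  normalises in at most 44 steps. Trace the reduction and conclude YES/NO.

Answer: YES — reaches normal form S^9(Z) in 42 ≤ 44 steps

Reduction:
  start: add(mul(add(SSSZ, Z), add(SSZ, SZ)), add(add(Z, Z), mul(Z, Z)))
  [1] add(mul(S(add(SSZ, Z)), add(SSZ, SZ)), add(add(Z, Z), mul(Z, Z)))
  [2] add(add(add(SSZ, SZ), mul(add(SSZ, Z), add(SSZ, SZ))), add(add(Z, Z), mul(Z, Z)))
  [3] add(add(S(add(SZ, SZ)), mul(add(SSZ, Z), add(SSZ, SZ))), add(add(Z, Z), mul(Z, Z)))
  [4] add(S(add(add(SZ, SZ), mul(add(SSZ, Z), add(SSZ, SZ)))), add(add(Z, Z), mul(Z, Z)))
  [5] S(add(add(add(SZ, SZ), mul(add(SSZ, Z), add(SSZ, SZ))), add(add(Z, Z), mul(Z, Z))))
  [6] S(add(add(S(add(Z, SZ)), mul(add(SSZ, Z), add(SSZ, SZ))), add(add(Z, Z), mul(Z, Z))))
  [7] S(add(S(add(add(Z, SZ), mul(add(SSZ, Z), add(SSZ, SZ)))), add(add(Z, Z), mul(Z, Z))))
  [8] S(S(add(add(add(Z, SZ), mul(add(SSZ, Z), add(SSZ, SZ))), add(add(Z, Z), mul(Z, Z)))))
  [9] S(S(add(add(SZ, mul(add(SSZ, Z), add(SSZ, SZ))), add(add(Z, Z), mul(Z, Z)))))
  [10] S(S(add(S(add(Z, mul(add(SSZ, Z), add(SSZ, SZ)))), add(add(Z, Z), mul(Z, Z)))))
  [11] S(S(S(add(add(Z, mul(add(SSZ, Z), add(SSZ, SZ))), add(add(Z, Z), mul(Z, Z))))))
  [12] S(S(S(add(mul(add(SSZ, Z), add(SSZ, SZ)), add(add(Z, Z), mul(Z, Z))))))
  [13] S(S(S(add(mul(S(add(SZ, Z)), add(SSZ, SZ)), add(add(Z, Z), mul(Z, Z))))))
  [14] S(S(S(add(add(add(SSZ, SZ), mul(add(SZ, Z), add(SSZ, SZ))), add(add(Z, Z), mul(Z, Z))))))
  [15] S(S(S(add(add(S(add(SZ, SZ)), mul(add(SZ, Z), add(SSZ, SZ))), add(add(Z, Z), mul(Z, Z))))))
  [16] S(S(S(add(S(add(add(SZ, SZ), mul(add(SZ, Z), add(SSZ, SZ)))), add(add(Z, Z), mul(Z, Z))))))
  [17] S(S(S(S(add(add(add(SZ, SZ), mul(add(SZ, Z), add(SSZ, SZ))), add(add(Z, Z), mul(Z, Z)))))))
  [18] S(S(S(S(add(add(S(add(Z, SZ)), mul(add(SZ, Z), add(SSZ, SZ))), add(add(Z, Z), mul(Z, Z)))))))
  [19] S(S(S(S(add(S(add(add(Z, SZ), mul(add(SZ, Z), add(SSZ, SZ)))), add(add(Z, Z), mul(Z, Z)))))))
  [20] S(S(S(S(S(add(add(add(Z, SZ), mul(add(SZ, Z), add(SSZ, SZ))), add(add(Z, Z), mul(Z, Z))))))))
  [21] S(S(S(S(S(add(add(SZ, mul(add(SZ, Z), add(SSZ, SZ))), add(add(Z, Z), mul(Z, Z))))))))
  [22] S(S(S(S(S(add(S(add(Z, mul(add(SZ, Z), add(SSZ, SZ)))), add(add(Z, Z), mul(Z, Z))))))))
  [23] S(S(S(S(S(S(add(add(Z, mul(add(SZ, Z), add(SSZ, SZ))), add(add(Z, Z), mul(Z, Z)))))))))
  [24] S(S(S(S(S(S(add(mul(add(SZ, Z), add(SSZ, SZ)), add(add(Z, Z), mul(Z, Z)))))))))
  [25] S(S(S(S(S(S(add(mul(S(add(Z, Z)), add(SSZ, SZ)), add(add(Z, Z), mul(Z, Z)))))))))
  [26] S(S(S(S(S(S(add(add(add(SSZ, SZ), mul(add(Z, Z), add(SSZ, SZ))), add(add(Z, Z), mul(Z, Z)))))))))
  [27] S(S(S(S(S(S(add(add(S(add(SZ, SZ)), mul(add(Z, Z), add(SSZ, SZ))), add(add(Z, Z), mul(Z, Z)))))))))
  [28] S(S(S(S(S(S(add(S(add(add(SZ, SZ), mul(add(Z, Z), add(SSZ, SZ)))), add(add(Z, Z), mul(Z, Z)))))))))
  [29] S(S(S(S(S(S(S(add(add(add(SZ, SZ), mul(add(Z, Z), add(SSZ, SZ))), add(add(Z, Z), mul(Z, Z))))))))))
  [30] S(S(S(S(S(S(S(add(add(S(add(Z, SZ)), mul(add(Z, Z), add(SSZ, SZ))), add(add(Z, Z), mul(Z, Z))))))))))
  [31] S(S(S(S(S(S(S(add(S(add(add(Z, SZ), mul(add(Z, Z), add(SSZ, SZ)))), add(add(Z, Z), mul(Z, Z))))))))))
  [32] S(S(S(S(S(S(S(S(add(add(add(Z, SZ), mul(add(Z, Z), add(SSZ, SZ))), add(add(Z, Z), mul(Z, Z)))))))))))
  [33] S(S(S(S(S(S(S(S(add(add(SZ, mul(add(Z, Z), add(SSZ, SZ))), add(add(Z, Z), mul(Z, Z)))))))))))
  [34] S(S(S(S(S(S(S(S(add(S(add(Z, mul(add(Z, Z), add(SSZ, SZ)))), add(add(Z, Z), mul(Z, Z)))))))))))
  [35] S(S(S(S(S(S(S(S(S(add(add(Z, mul(add(Z, Z), add(SSZ, SZ))), add(add(Z, Z), mul(Z, Z))))))))))))
  [36] S(S(S(S(S(S(S(S(S(add(mul(add(Z, Z), add(SSZ, SZ)), add(add(Z, Z), mul(Z, Z))))))))))))
  [37] S(S(S(S(S(S(S(S(S(add(mul(Z, add(SSZ, SZ)), add(add(Z, Z), mul(Z, Z))))))))))))
  [38] S(S(S(S(S(S(S(S(S(add(Z, add(add(Z, Z), mul(Z, Z))))))))))))
  [39] S(S(S(S(S(S(S(S(S(add(add(Z, Z), mul(Z, Z)))))))))))
  [40] S(S(S(S(S(S(S(S(S(add(Z, mul(Z, Z)))))))))))
  [41] S(S(S(S(S(S(S(S(S(mul(Z, Z))))))))))
  [42] S^9(Z)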